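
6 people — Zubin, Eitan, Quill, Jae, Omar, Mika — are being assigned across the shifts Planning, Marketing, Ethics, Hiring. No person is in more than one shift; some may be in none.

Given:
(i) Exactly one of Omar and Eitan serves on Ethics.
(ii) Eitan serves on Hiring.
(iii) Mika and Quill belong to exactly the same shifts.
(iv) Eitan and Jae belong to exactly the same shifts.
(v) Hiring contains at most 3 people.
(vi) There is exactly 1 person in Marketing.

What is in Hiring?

Hiring = {Eitan, Jae}

From (ii): Eitan ∈ Hiring.
(i) (exactly one): Omar ∈ Ethics.
(iv): Jae matches Eitan: Jae ∉ Planning.
(iv): Jae matches Eitan: Jae ∉ Marketing.
(iv): Jae matches Eitan: Jae ∉ Ethics.
(iv): Jae matches Eitan: Jae ∈ Hiring.
Suppose Zubin ∈ Hiring: no assignment then satisfies all the clues, so Zubin ∉ Hiring.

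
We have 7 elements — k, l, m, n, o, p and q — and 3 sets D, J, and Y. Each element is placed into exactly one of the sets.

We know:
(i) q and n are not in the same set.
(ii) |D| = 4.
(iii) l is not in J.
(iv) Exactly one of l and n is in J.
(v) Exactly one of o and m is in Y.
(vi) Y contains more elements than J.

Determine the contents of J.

J = {n}

From (iii): l ∉ J.
(iv) (exactly one): n ∈ J.
(i): q ∉ J.
Suppose k ∈ J: no assignment then satisfies all the clues, so k ∉ J.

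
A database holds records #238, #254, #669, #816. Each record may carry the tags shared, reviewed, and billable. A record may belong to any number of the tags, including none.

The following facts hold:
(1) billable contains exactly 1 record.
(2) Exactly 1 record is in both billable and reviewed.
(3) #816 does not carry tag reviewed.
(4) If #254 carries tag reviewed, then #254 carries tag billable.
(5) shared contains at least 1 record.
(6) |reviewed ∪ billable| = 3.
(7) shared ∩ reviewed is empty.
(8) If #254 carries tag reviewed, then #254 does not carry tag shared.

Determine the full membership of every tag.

shared = {#816}; reviewed = {#238, #254, #669}; billable = {#254}

From (3): #816 ∉ reviewed.
Suppose #238 ∈ shared: no assignment then satisfies all the clues, so #238 ∉ shared.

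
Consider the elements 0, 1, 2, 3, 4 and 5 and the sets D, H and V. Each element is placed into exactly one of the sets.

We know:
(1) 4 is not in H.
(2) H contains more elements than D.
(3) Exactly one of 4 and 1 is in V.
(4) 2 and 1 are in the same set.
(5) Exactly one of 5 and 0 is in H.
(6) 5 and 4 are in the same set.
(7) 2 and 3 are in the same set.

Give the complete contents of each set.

D = {}; H = {0, 1, 2, 3}; V = {4, 5}

From (1): 4 ∉ H.
(6): 5 matches 4: 5 ∉ H.
(5) (exactly one): 0 ∈ H.
Suppose 1 ∈ D: no assignment then satisfies all the clues, so 1 ∉ D.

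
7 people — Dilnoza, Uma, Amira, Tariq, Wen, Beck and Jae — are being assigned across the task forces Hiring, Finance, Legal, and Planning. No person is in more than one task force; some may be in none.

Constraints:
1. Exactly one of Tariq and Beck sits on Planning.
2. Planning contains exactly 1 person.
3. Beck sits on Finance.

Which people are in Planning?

Planning = {Tariq}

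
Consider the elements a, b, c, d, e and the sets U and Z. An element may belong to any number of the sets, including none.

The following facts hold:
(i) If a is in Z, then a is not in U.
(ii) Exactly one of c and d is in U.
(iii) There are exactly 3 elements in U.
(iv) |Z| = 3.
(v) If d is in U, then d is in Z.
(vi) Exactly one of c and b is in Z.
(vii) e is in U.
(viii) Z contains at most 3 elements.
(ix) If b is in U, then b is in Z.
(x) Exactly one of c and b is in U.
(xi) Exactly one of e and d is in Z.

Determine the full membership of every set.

U = {b, d, e}; Z = {a, b, d}

From (vii): e ∈ U.
Suppose a ∈ U: no assignment then satisfies all the clues, so a ∉ U.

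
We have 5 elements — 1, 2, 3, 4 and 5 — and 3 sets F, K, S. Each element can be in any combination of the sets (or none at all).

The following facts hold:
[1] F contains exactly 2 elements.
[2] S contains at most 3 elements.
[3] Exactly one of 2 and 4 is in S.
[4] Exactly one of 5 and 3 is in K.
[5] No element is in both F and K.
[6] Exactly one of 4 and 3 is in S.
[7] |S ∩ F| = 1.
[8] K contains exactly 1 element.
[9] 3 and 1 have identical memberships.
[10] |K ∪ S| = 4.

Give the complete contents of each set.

F = {2, 4}; K = {5}; S = {1, 2, 3}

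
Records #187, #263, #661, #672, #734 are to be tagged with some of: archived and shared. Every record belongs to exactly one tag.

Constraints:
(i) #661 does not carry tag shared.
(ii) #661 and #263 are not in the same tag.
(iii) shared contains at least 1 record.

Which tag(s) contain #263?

#263: shared

From (i): #661 ∉ shared.
Only one tag left: #661 ∈ archived.
(ii): #263 ∉ archived.
Only one tag left: #263 ∈ shared.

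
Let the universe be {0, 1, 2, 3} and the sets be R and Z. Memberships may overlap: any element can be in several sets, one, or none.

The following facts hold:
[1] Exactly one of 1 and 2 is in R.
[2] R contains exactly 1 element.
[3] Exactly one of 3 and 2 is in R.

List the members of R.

R = {2}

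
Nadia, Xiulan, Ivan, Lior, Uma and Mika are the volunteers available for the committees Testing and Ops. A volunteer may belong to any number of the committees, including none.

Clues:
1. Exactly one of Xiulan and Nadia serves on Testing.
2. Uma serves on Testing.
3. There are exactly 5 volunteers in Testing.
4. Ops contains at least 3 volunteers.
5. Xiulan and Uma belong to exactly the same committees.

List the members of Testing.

Testing = {Ivan, Lior, Mika, Uma, Xiulan}

From (2): Uma ∈ Testing.
(5): Xiulan matches Uma: Xiulan ∈ Testing.
(1) (exactly one): Nadia ∉ Testing.
(3): only 5 candidates remain for Testing, so all are in.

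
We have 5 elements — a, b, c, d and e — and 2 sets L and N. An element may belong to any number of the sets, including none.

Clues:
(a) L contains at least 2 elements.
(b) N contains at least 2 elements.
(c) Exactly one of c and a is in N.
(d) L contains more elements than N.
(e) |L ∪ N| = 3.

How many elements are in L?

3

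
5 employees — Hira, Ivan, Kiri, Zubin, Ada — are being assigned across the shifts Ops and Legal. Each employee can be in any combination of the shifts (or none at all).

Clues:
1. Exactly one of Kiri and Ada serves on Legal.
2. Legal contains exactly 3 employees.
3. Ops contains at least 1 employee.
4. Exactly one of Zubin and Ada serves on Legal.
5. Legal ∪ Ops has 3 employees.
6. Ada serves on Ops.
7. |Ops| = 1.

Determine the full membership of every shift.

Ops = {Ada}; Legal = {Ada, Hira, Ivan}

From (6): Ada ∈ Ops.
(7): Ops already has 1, so the rest are out.
Suppose Hira ∉ Legal: no assignment then satisfies all the clues, so Hira ∈ Legal.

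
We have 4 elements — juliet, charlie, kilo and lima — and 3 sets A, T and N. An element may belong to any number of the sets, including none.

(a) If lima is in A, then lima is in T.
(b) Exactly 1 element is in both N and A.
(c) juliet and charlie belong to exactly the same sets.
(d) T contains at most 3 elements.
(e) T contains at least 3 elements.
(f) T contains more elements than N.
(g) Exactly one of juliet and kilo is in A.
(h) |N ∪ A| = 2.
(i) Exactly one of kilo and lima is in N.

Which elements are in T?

T = {charlie, juliet, lima}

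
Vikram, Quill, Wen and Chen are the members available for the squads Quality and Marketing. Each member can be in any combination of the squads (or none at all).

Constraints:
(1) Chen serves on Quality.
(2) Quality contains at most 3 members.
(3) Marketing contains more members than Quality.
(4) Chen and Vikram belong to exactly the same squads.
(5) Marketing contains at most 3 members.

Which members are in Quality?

Quality = {Chen, Vikram}

From (1): Chen ∈ Quality.
(4): Vikram matches Chen: Vikram ∈ Quality.
Suppose Quill ∈ Quality: no assignment then satisfies all the clues, so Quill ∉ Quality.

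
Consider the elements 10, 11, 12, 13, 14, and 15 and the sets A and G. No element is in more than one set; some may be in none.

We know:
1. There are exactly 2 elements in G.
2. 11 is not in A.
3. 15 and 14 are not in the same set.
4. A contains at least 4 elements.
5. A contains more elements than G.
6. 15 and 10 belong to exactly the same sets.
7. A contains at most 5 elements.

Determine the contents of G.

From (2): 11 ∉ A.
Suppose 10 ∈ G: no assignment then satisfies all the clues, so 10 ∉ G.

G = {11, 14}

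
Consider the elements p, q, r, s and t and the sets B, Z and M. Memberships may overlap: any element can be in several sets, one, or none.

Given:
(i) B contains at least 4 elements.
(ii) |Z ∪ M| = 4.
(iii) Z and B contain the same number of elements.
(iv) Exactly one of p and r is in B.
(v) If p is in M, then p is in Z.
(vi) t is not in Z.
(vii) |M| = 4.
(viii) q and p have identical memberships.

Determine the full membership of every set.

B = {p, q, s, t}; Z = {p, q, r, s}; M = {p, q, r, s}

From (vi): t ∉ Z.
Suppose p ∉ B: no assignment then satisfies all the clues, so p ∈ B.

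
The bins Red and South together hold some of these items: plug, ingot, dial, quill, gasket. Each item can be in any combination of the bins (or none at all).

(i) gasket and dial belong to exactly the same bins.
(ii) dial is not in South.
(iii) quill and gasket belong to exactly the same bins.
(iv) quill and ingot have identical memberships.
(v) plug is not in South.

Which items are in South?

South = {}

From (ii): dial ∉ South.
From (v): plug ∉ South.
(i): gasket matches dial: gasket ∉ South.
(iii): quill matches gasket: quill ∉ South.
(iv): ingot matches quill: ingot ∉ South.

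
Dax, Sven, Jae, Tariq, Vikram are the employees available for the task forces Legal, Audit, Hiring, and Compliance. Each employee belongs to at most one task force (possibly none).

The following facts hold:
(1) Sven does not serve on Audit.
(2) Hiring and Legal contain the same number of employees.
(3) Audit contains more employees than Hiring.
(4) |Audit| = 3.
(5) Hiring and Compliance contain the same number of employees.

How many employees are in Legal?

0

From (1): Sven ∉ Audit.
Suppose Dax ∈ Legal: no assignment then satisfies all the clues, so Dax ∉ Legal.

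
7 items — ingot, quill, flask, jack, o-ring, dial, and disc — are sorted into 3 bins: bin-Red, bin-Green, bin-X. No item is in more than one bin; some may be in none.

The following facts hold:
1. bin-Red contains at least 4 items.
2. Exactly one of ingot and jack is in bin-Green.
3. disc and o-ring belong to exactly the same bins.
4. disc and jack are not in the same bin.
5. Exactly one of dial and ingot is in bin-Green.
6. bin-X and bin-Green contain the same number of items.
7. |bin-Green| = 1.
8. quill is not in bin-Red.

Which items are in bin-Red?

bin-Red = {dial, disc, flask, o-ring}

From (8): quill ∉ bin-Red.
Suppose ingot ∈ bin-Red: no assignment then satisfies all the clues, so ingot ∉ bin-Red.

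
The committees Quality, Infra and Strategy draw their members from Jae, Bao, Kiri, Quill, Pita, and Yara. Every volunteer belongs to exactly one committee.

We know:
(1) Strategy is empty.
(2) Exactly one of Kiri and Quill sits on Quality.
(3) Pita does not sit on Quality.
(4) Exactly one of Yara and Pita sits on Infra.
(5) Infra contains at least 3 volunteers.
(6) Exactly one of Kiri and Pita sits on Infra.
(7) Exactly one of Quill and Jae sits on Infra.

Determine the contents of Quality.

Quality = {Jae, Kiri, Yara}

From (3): Pita ∉ Quality.
(1): Strategy already has 0, so the rest are out.
Only one committee left: Pita ∈ Infra.
(4) (exactly one): Yara ∉ Infra.
(6) (exactly one): Kiri ∉ Infra.
Only one committee left: Kiri ∈ Quality.
Only one committee left: Yara ∈ Quality.
(2) (exactly one): Quill ∉ Quality.
Only one committee left: Quill ∈ Infra.
(7) (exactly one): Jae ∉ Infra.
Only one committee left: Jae ∈ Quality.
(5): only 3 candidates remain for Infra, so all are in.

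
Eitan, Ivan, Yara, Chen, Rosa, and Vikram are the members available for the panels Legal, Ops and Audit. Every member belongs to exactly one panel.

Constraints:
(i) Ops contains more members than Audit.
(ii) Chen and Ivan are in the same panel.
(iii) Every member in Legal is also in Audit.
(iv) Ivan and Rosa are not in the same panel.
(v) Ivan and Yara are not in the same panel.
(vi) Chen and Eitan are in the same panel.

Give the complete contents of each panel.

Legal = {}; Ops = {Chen, Eitan, Ivan, Vikram}; Audit = {Rosa, Yara}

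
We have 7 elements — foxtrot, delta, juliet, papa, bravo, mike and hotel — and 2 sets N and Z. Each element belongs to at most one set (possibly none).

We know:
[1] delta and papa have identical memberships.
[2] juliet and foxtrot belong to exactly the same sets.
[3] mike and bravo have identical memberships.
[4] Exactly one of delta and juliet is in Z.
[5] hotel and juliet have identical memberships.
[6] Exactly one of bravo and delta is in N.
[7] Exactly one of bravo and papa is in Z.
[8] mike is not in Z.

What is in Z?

Z = {delta, papa}

From (8): mike ∉ Z.
(3): bravo matches mike: bravo ∉ Z.
(7) (exactly one): papa ∈ Z.
(1): delta matches papa: delta ∉ N.
(1): delta matches papa: delta ∈ Z.
(4) (exactly one): juliet ∉ Z.
(5): hotel matches juliet: hotel ∉ Z.
(6) (exactly one): bravo ∈ N.
(2): foxtrot matches juliet: foxtrot ∉ Z.
(3): mike matches bravo: mike ∈ N.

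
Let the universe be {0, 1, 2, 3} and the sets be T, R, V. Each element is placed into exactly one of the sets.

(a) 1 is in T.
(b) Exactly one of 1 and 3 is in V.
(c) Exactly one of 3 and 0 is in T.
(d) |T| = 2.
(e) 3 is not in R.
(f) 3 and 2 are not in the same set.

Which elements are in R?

From (a): 1 ∈ T.
From (e): 3 ∉ R.
(b) (exactly one): 3 ∈ V.
(c) (exactly one): 0 ∈ T.
(d): T already has 2, so the rest are out.
(f): 2 ∉ V.
Only one set left: 2 ∈ R.

R = {2}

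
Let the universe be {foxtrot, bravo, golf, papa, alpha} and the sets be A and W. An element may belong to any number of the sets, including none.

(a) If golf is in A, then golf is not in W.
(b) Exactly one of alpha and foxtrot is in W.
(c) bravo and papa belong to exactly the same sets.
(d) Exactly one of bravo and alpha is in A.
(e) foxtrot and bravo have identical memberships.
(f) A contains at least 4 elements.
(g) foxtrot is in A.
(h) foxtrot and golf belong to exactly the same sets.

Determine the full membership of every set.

A = {bravo, foxtrot, golf, papa}; W = {alpha}

From (g): foxtrot ∈ A.
(e): bravo matches foxtrot: bravo ∈ A.
(h): golf matches foxtrot: golf ∈ A.
(a): golf ∉ W.
(c): papa matches bravo: papa ∈ A.
(d) (exactly one): alpha ∉ A.
(h): foxtrot matches golf: foxtrot ∉ W.
(b) (exactly one): alpha ∈ W.
(e): bravo matches foxtrot: bravo ∉ W.
(c): papa matches bravo: papa ∉ W.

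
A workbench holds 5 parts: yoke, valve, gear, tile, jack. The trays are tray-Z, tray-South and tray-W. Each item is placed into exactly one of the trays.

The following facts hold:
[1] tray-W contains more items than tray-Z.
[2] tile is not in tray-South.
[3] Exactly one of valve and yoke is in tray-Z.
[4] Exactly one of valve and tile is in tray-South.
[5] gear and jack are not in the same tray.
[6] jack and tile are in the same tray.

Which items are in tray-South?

From (2): tile ∉ tray-South.
(4) (exactly one): valve ∈ tray-South.
(6): jack matches tile: jack ∉ tray-South.
(3) (exactly one): yoke ∈ tray-Z.
Suppose gear ∉ tray-South: no assignment then satisfies all the clues, so gear ∈ tray-South.

tray-South = {gear, valve}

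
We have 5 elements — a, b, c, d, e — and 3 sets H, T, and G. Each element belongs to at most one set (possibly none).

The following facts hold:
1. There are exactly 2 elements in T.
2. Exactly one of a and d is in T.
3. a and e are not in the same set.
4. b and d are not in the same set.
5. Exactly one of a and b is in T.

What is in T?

T = {a, c}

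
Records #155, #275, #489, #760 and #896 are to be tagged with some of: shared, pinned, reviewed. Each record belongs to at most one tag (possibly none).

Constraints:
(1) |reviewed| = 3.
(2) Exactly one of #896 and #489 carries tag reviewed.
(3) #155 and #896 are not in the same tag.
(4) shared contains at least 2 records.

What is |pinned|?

0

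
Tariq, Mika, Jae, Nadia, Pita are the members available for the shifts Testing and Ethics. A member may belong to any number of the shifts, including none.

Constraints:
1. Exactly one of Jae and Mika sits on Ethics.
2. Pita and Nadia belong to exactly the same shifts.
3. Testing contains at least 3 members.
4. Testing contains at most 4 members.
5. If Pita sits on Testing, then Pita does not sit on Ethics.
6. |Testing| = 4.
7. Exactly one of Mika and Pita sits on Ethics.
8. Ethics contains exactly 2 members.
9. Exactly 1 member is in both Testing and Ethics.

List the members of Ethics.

Ethics = {Mika, Tariq}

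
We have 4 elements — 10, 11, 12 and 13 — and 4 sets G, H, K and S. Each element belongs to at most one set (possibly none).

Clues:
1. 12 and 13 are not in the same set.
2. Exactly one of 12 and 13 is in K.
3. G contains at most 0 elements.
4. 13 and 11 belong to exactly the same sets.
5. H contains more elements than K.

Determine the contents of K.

K = {12}

(3): G already has 0, so the rest are out.
Suppose 10 ∈ K: no assignment then satisfies all the clues, so 10 ∉ K.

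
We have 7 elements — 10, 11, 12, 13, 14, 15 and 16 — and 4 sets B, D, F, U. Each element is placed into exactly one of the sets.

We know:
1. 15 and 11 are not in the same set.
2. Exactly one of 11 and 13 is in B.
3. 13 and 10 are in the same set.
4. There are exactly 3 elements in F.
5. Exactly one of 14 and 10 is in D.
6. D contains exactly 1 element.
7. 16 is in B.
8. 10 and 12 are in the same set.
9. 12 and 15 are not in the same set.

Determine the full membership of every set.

B = {11, 16}; D = {14}; F = {10, 12, 13}; U = {15}

From (7): 16 ∈ B.
Suppose 10 ∈ B: no assignment then satisfies all the clues, so 10 ∉ B.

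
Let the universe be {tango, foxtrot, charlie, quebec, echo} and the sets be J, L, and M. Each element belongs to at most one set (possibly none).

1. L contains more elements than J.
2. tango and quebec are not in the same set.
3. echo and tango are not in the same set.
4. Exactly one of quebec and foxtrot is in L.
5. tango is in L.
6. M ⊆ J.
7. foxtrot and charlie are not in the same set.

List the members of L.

From (5): tango ∈ L.
(2): quebec ∉ L.
(3): echo ∉ L.
(4) (exactly one): foxtrot ∈ L.
(7): charlie ∉ L.

L = {foxtrot, tango}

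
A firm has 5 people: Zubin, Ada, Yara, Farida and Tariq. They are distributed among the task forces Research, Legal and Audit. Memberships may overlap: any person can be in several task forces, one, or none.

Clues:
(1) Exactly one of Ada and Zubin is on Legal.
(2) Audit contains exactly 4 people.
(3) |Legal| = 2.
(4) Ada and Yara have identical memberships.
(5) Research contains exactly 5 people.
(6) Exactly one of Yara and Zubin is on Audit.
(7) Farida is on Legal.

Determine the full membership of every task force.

From (7): Farida ∈ Legal.
(5): only 5 candidates remain for Research, so all are in.
Suppose Zubin ∉ Legal: no assignment then satisfies all the clues, so Zubin ∈ Legal.

Research = {Ada, Farida, Tariq, Yara, Zubin}; Legal = {Farida, Zubin}; Audit = {Ada, Farida, Tariq, Yara}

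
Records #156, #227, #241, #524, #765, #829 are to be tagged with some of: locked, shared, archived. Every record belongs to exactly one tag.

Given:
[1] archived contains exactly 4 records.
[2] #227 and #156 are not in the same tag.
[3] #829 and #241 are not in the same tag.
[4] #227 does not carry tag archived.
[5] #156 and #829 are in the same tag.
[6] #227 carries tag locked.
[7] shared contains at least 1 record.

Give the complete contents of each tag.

From (4): #227 ∉ archived.
From (6): #227 ∈ locked.
(2): #156 ∉ locked.
(5): #829 matches #156: #829 ∉ locked.
Suppose #156 ∈ shared: no assignment then satisfies all the clues, so #156 ∉ shared.

locked = {#227}; shared = {#241}; archived = {#156, #524, #765, #829}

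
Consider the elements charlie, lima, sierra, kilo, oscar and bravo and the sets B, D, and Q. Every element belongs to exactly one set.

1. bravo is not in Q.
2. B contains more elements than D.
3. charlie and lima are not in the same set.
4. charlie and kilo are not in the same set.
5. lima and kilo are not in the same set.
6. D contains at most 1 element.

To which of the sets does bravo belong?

From (1): bravo ∉ Q.
Suppose bravo ∉ B: no assignment then satisfies all the clues, so bravo ∈ B.

bravo: B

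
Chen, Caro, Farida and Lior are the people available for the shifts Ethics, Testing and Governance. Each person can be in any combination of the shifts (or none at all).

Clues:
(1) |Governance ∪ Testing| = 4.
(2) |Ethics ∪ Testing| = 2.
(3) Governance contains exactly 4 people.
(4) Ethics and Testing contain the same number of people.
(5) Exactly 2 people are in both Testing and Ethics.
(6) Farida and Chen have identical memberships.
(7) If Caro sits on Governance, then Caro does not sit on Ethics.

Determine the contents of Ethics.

Ethics = {Chen, Farida}

(3): only 4 candidates remain for Governance, so all are in.
(7): Caro ∉ Ethics.
Suppose Chen ∉ Ethics: no assignment then satisfies all the clues, so Chen ∈ Ethics.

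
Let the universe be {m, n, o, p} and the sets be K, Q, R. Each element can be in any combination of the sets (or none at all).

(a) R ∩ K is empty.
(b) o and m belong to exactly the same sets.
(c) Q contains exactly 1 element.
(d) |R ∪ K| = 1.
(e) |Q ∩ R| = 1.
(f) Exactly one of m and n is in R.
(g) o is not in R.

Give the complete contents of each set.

K = {}; Q = {n}; R = {n}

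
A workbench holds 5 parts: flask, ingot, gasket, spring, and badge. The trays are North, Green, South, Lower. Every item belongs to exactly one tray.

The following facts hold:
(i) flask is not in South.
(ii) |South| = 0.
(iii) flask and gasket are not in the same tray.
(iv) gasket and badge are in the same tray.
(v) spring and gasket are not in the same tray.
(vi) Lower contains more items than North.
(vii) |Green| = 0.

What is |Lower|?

From (i): flask ∉ South.
(ii): South already has 0, so the rest are out.
(vii): Green already has 0, so the rest are out.
Suppose ingot ∈ North: no assignment then satisfies all the clues, so ingot ∉ North.

3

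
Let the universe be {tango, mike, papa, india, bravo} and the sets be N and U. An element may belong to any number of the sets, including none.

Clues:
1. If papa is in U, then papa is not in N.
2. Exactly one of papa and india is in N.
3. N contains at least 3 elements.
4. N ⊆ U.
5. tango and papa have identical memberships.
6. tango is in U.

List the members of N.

From (6): tango ∈ U.
(5): papa matches tango: papa ∈ U.
(1): papa ∉ N.
(2) (exactly one): india ∈ N.
(4) with india ∈ N: india ∈ U.
(5): tango matches papa: tango ∉ N.
(3): only 3 candidates remain for N, so all are in.
(4) with mike ∈ N: mike ∈ U.
(4) with bravo ∈ N: bravo ∈ U.

N = {bravo, india, mike}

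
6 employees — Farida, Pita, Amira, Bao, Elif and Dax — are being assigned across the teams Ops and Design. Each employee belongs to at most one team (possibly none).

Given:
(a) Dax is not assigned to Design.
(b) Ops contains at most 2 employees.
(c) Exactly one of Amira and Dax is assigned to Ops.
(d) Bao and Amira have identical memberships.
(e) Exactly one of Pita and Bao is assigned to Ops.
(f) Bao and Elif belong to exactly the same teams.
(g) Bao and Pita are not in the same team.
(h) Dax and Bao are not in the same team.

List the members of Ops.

Ops = {Dax, Pita}

From (a): Dax ∉ Design.
Suppose Farida ∈ Ops: no assignment then satisfies all the clues, so Farida ∉ Ops.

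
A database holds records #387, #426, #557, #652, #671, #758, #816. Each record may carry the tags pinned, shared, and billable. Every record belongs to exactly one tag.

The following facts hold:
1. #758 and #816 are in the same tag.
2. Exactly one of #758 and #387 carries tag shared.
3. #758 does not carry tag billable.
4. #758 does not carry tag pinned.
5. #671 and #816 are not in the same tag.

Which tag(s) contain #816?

From (3): #758 ∉ billable.
From (4): #758 ∉ pinned.
(1): #816 matches #758: #816 ∉ pinned.
(1): #816 matches #758: #816 ∉ billable.
Only one tag left: #758 ∈ shared.
Only one tag left: #816 ∈ shared.
(2) (exactly one): #387 ∉ shared.
(5): #671 ∉ shared.

#816: shared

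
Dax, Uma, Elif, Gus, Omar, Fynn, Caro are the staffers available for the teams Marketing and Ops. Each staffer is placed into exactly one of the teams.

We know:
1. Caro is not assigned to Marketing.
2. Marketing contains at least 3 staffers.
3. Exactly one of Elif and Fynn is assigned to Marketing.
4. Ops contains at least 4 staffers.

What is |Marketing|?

From (1): Caro ∉ Marketing.
Only one team left: Caro ∈ Ops.

3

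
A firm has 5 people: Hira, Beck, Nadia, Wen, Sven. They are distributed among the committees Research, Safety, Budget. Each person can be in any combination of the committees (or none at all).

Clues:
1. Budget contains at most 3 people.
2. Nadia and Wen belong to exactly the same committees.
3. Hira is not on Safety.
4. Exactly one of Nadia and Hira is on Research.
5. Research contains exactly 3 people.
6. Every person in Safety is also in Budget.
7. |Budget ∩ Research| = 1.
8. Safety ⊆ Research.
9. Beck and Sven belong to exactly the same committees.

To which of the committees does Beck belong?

Beck: Research

From (3): Hira ∉ Safety.
Suppose Beck ∉ Research: no assignment then satisfies all the clues, so Beck ∈ Research.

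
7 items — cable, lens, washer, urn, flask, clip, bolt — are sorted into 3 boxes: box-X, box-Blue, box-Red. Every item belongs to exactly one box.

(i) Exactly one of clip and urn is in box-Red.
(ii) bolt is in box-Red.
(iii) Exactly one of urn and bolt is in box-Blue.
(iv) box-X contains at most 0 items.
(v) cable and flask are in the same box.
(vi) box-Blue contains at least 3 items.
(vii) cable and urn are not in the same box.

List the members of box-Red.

From (ii): bolt ∈ box-Red.
(iii) (exactly one): urn ∈ box-Blue.
(iv): box-X already has 0, so the rest are out.
(vii): cable ∉ box-Blue.
Only one box left: cable ∈ box-Red.
(i) (exactly one): clip ∈ box-Red.
(v): flask matches cable: flask ∉ box-Blue.
(v): flask matches cable: flask ∈ box-Red.
(vi): only 3 candidates remain for box-Blue, so all are in.

box-Red = {bolt, cable, clip, flask}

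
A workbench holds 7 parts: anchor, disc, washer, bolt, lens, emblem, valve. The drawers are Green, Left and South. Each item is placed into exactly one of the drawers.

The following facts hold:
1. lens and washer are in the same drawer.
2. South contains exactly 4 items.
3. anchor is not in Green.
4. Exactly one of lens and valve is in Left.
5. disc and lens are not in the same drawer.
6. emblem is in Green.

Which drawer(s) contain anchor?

anchor: South

From (3): anchor ∉ Green.
From (6): emblem ∈ Green.
Suppose anchor ∈ Left: no assignment then satisfies all the clues, so anchor ∉ Left.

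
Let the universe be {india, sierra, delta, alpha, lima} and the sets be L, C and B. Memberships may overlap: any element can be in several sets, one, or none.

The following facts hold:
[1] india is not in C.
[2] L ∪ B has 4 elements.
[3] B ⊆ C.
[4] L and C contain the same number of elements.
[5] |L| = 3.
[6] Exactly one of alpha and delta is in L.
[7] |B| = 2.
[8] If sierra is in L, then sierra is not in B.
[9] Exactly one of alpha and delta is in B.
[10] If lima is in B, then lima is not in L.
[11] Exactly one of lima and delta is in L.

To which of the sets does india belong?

From (1): india ∉ C.
(3) contrapositive: india ∉ B.
Suppose india ∉ L: no assignment then satisfies all the clues, so india ∈ L.

india: L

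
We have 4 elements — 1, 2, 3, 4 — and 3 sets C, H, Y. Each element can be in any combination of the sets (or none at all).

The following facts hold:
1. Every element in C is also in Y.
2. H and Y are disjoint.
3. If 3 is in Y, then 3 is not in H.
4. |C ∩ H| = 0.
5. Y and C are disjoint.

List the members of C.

C = {}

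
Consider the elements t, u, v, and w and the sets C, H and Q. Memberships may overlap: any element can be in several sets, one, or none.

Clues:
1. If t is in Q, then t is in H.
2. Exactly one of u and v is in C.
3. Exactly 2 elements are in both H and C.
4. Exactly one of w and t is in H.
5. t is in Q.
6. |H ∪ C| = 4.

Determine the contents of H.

H = {t, u, v}

From (5): t ∈ Q.
(1): t ∈ H.
(4) (exactly one): w ∉ H.
Suppose u ∉ H: no assignment then satisfies all the clues, so u ∈ H.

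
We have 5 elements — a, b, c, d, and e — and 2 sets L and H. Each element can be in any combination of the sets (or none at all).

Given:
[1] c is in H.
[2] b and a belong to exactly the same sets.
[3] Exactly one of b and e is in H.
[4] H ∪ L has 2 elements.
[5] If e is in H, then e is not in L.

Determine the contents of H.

H = {c, e}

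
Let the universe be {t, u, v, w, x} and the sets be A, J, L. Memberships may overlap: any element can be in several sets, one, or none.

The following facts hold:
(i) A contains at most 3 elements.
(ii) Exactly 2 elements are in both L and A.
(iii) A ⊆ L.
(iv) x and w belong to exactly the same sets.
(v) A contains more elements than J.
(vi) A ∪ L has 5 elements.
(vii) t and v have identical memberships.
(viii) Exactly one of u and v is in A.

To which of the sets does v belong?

v: A, L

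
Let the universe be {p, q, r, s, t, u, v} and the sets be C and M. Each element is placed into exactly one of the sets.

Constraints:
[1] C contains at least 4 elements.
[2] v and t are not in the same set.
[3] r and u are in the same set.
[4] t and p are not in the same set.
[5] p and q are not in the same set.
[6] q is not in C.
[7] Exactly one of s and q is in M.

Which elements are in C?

From (6): q ∉ C.
Only one set left: q ∈ M.
(5): p ∉ M.
(7) (exactly one): s ∉ M.
Only one set left: p ∈ C.
Only one set left: s ∈ C.
(4): t ∉ C.
Only one set left: t ∈ M.
(2): v ∉ M.
Only one set left: v ∈ C.
Suppose r ∉ C: no assignment then satisfies all the clues, so r ∈ C.

C = {p, r, s, u, v}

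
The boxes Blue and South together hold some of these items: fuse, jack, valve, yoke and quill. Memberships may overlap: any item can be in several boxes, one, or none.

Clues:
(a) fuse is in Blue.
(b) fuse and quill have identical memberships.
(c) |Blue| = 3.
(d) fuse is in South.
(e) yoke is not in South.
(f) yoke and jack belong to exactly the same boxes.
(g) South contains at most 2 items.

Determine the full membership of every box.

Blue = {fuse, quill, valve}; South = {fuse, quill}

From (a): fuse ∈ Blue.
From (d): fuse ∈ South.
From (e): yoke ∉ South.
(b): quill matches fuse: quill ∈ Blue.
(b): quill matches fuse: quill ∈ South.
(f): jack matches yoke: jack ∉ South.
(g): South already has 2, so the rest are out.
Suppose jack ∈ Blue: no assignment then satisfies all the clues, so jack ∉ Blue.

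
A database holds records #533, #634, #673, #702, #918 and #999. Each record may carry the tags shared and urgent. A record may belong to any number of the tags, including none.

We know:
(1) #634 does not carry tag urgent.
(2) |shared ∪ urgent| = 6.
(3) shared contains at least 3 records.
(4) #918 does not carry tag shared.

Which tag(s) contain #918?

From (1): #634 ∉ urgent.
From (4): #918 ∉ shared.
Suppose #918 ∉ urgent: no assignment then satisfies all the clues, so #918 ∈ urgent.

#918: urgent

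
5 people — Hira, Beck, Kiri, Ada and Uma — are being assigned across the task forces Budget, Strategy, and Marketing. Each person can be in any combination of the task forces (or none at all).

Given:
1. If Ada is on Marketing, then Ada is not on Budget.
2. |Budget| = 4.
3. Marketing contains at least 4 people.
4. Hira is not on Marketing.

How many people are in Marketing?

From (4): Hira ∉ Marketing.
(3): only 4 candidates remain for Marketing, so all are in.
(1): Ada ∉ Budget.
(2): only 4 candidates remain for Budget, so all are in.

4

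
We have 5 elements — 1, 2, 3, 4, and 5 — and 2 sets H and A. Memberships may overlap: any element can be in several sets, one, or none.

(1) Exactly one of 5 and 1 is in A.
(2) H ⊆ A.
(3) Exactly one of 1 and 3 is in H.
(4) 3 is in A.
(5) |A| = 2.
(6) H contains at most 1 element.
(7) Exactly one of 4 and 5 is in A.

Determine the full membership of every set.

H = {3}; A = {3, 5}

From (4): 3 ∈ A.
Suppose 1 ∈ H: no assignment then satisfies all the clues, so 1 ∉ H.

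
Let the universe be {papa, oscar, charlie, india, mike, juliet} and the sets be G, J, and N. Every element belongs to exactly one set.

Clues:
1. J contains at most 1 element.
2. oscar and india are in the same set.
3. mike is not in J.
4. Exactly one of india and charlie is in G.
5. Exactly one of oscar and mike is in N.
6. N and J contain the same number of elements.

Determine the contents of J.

J = {charlie}

From (3): mike ∉ J.
Suppose papa ∈ J: no assignment then satisfies all the clues, so papa ∉ J.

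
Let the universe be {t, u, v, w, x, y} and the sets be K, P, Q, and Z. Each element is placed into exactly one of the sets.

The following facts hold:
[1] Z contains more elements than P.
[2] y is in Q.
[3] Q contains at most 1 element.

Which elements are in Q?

Q = {y}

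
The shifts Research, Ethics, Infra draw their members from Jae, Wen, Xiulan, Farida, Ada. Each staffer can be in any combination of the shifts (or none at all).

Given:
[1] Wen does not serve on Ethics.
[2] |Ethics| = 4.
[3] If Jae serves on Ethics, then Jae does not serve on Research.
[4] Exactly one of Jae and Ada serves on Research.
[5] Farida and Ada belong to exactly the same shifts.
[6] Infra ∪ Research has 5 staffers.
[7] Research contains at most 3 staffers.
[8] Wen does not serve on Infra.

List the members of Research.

Research = {Ada, Farida, Wen}

From (1): Wen ∉ Ethics.
From (8): Wen ∉ Infra.
(2): only 4 candidates remain for Ethics, so all are in.
(3): Jae ∉ Research.
(4) (exactly one): Ada ∈ Research.
(5): Farida matches Ada: Farida ∈ Research.
Suppose Wen ∉ Research: no assignment then satisfies all the clues, so Wen ∈ Research.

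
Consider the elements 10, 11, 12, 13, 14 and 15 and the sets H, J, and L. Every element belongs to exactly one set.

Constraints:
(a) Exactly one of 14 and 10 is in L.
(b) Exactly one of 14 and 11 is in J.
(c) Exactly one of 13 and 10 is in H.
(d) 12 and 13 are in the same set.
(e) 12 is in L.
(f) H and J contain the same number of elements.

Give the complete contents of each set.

From (e): 12 ∈ L.
(d): 13 matches 12: 13 ∉ H.
(d): 13 matches 12: 13 ∉ J.
(d): 13 matches 12: 13 ∈ L.
(c) (exactly one): 10 ∈ H.
(a) (exactly one): 14 ∈ L.
(b) (exactly one): 11 ∈ J.
Suppose 15 ∈ H: no assignment then satisfies all the clues, so 15 ∉ H.

H = {10}; J = {11}; L = {12, 13, 14, 15}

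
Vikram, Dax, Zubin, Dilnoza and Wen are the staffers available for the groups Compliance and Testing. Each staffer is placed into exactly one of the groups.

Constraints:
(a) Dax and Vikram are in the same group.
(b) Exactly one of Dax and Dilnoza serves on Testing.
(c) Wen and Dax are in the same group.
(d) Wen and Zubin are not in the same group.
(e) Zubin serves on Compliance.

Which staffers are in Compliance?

From (e): Zubin ∈ Compliance.
(d): Wen ∉ Compliance.
Only one group left: Wen ∈ Testing.
(c): Dax matches Wen: Dax ∉ Compliance.
(c): Dax matches Wen: Dax ∈ Testing.
(a): Vikram matches Dax: Vikram ∉ Compliance.
(a): Vikram matches Dax: Vikram ∈ Testing.
(b) (exactly one): Dilnoza ∉ Testing.
Only one group left: Dilnoza ∈ Compliance.

Compliance = {Dilnoza, Zubin}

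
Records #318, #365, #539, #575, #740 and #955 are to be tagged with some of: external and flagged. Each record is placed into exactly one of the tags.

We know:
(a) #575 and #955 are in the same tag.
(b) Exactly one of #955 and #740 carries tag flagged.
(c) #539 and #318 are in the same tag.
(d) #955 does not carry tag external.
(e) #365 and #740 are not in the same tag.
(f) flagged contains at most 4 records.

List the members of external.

external = {#318, #539, #740}

From (d): #955 ∉ external.
(a): #575 matches #955: #575 ∉ external.
Only one tag left: #575 ∈ flagged.
Only one tag left: #955 ∈ flagged.
(b) (exactly one): #740 ∉ flagged.
Only one tag left: #740 ∈ external.
(e): #365 ∉ external.
Only one tag left: #365 ∈ flagged.
Suppose #318 ∉ external: no assignment then satisfies all the clues, so #318 ∈ external.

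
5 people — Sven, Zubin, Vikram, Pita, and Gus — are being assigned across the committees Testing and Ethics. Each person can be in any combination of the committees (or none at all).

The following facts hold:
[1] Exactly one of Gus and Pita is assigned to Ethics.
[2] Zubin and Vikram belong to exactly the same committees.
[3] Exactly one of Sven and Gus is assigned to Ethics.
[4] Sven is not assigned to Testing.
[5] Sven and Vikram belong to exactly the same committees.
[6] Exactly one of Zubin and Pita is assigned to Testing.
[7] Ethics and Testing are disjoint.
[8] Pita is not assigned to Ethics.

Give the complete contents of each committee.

Testing = {Pita}; Ethics = {Gus}

From (4): Sven ∉ Testing.
From (8): Pita ∉ Ethics.
(1) (exactly one): Gus ∈ Ethics.
(3) (exactly one): Sven ∉ Ethics.
(5): Vikram matches Sven: Vikram ∉ Testing.
(5): Vikram matches Sven: Vikram ∉ Ethics.
(7) (disjoint): Gus ∉ Testing.
(2): Zubin matches Vikram: Zubin ∉ Testing.
(2): Zubin matches Vikram: Zubin ∉ Ethics.
(6) (exactly one): Pita ∈ Testing.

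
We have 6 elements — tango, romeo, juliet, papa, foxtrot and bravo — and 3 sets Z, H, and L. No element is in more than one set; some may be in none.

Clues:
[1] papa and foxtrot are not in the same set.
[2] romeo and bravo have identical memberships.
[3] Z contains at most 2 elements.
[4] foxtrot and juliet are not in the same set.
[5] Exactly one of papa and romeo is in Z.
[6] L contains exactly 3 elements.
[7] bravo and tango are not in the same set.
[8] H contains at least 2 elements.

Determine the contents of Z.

Z = {papa}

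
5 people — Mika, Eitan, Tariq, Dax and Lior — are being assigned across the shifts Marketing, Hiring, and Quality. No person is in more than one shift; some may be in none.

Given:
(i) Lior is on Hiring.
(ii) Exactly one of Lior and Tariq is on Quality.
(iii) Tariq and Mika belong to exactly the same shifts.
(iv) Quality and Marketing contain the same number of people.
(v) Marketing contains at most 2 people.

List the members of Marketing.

Marketing = {Dax, Eitan}

From (i): Lior ∈ Hiring.
(ii) (exactly one): Tariq ∈ Quality.
(iii): Mika matches Tariq: Mika ∉ Marketing.
(iii): Mika matches Tariq: Mika ∉ Hiring.
(iii): Mika matches Tariq: Mika ∈ Quality.
Suppose Eitan ∉ Marketing: no assignment then satisfies all the clues, so Eitan ∈ Marketing.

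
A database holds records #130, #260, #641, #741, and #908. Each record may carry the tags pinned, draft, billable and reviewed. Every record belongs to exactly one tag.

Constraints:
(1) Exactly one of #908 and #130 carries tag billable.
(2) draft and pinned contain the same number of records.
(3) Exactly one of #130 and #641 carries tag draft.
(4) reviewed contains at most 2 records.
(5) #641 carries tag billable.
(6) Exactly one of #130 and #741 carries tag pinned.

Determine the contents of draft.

draft = {#130}

From (5): #641 ∈ billable.
(3) (exactly one): #130 ∈ draft.
(6) (exactly one): #741 ∈ pinned.
(1) (exactly one): #908 ∈ billable.
Suppose #260 ∈ draft: no assignment then satisfies all the clues, so #260 ∉ draft.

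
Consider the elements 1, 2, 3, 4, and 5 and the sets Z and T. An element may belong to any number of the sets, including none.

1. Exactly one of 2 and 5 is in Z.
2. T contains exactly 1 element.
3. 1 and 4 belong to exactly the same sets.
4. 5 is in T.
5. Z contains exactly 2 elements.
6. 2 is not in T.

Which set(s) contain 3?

3: Z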